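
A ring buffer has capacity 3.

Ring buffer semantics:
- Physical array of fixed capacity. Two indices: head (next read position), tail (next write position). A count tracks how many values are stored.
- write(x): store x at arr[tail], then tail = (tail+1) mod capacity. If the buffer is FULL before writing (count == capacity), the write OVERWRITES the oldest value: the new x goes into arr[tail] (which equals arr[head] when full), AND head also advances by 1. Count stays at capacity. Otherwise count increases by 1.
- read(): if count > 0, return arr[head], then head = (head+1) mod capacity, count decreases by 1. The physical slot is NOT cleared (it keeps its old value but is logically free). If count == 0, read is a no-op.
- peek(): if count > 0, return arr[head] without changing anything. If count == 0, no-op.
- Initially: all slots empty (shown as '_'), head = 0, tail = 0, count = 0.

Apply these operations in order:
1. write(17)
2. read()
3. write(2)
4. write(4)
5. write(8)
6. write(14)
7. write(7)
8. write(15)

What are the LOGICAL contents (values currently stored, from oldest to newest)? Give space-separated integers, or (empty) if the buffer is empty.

Answer: 14 7 15

Derivation:
After op 1 (write(17)): arr=[17 _ _] head=0 tail=1 count=1
After op 2 (read()): arr=[17 _ _] head=1 tail=1 count=0
After op 3 (write(2)): arr=[17 2 _] head=1 tail=2 count=1
After op 4 (write(4)): arr=[17 2 4] head=1 tail=0 count=2
After op 5 (write(8)): arr=[8 2 4] head=1 tail=1 count=3
After op 6 (write(14)): arr=[8 14 4] head=2 tail=2 count=3
After op 7 (write(7)): arr=[8 14 7] head=0 tail=0 count=3
After op 8 (write(15)): arr=[15 14 7] head=1 tail=1 count=3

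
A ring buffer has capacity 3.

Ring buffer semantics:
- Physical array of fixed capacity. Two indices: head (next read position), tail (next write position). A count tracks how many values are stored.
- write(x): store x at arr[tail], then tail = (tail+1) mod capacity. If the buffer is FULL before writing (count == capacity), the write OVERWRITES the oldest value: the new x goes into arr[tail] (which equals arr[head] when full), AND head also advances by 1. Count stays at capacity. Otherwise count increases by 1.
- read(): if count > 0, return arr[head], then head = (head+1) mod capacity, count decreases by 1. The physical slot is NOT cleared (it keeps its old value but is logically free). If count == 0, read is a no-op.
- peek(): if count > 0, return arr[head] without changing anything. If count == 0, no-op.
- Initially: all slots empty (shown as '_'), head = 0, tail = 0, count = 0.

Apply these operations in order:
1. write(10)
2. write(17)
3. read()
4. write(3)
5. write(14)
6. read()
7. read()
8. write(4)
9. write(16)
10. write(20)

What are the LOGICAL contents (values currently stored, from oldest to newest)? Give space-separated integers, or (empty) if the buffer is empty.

Answer: 4 16 20

Derivation:
After op 1 (write(10)): arr=[10 _ _] head=0 tail=1 count=1
After op 2 (write(17)): arr=[10 17 _] head=0 tail=2 count=2
After op 3 (read()): arr=[10 17 _] head=1 tail=2 count=1
After op 4 (write(3)): arr=[10 17 3] head=1 tail=0 count=2
After op 5 (write(14)): arr=[14 17 3] head=1 tail=1 count=3
After op 6 (read()): arr=[14 17 3] head=2 tail=1 count=2
After op 7 (read()): arr=[14 17 3] head=0 tail=1 count=1
After op 8 (write(4)): arr=[14 4 3] head=0 tail=2 count=2
After op 9 (write(16)): arr=[14 4 16] head=0 tail=0 count=3
After op 10 (write(20)): arr=[20 4 16] head=1 tail=1 count=3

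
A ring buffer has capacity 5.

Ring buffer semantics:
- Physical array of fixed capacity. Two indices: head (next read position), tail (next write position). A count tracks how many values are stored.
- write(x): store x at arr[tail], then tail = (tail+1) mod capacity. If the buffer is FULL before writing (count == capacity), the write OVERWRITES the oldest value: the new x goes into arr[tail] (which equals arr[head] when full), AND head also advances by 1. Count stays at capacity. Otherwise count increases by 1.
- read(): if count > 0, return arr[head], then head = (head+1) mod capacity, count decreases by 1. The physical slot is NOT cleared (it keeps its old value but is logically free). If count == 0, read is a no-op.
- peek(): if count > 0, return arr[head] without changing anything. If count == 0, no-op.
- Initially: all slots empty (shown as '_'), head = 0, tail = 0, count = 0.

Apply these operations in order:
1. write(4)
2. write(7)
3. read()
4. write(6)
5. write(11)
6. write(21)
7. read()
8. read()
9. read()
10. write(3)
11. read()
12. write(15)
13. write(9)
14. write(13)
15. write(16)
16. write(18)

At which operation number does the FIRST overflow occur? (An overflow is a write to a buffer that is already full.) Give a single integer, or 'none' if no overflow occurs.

Answer: 16

Derivation:
After op 1 (write(4)): arr=[4 _ _ _ _] head=0 tail=1 count=1
After op 2 (write(7)): arr=[4 7 _ _ _] head=0 tail=2 count=2
After op 3 (read()): arr=[4 7 _ _ _] head=1 tail=2 count=1
After op 4 (write(6)): arr=[4 7 6 _ _] head=1 tail=3 count=2
After op 5 (write(11)): arr=[4 7 6 11 _] head=1 tail=4 count=3
After op 6 (write(21)): arr=[4 7 6 11 21] head=1 tail=0 count=4
After op 7 (read()): arr=[4 7 6 11 21] head=2 tail=0 count=3
After op 8 (read()): arr=[4 7 6 11 21] head=3 tail=0 count=2
After op 9 (read()): arr=[4 7 6 11 21] head=4 tail=0 count=1
After op 10 (write(3)): arr=[3 7 6 11 21] head=4 tail=1 count=2
After op 11 (read()): arr=[3 7 6 11 21] head=0 tail=1 count=1
After op 12 (write(15)): arr=[3 15 6 11 21] head=0 tail=2 count=2
After op 13 (write(9)): arr=[3 15 9 11 21] head=0 tail=3 count=3
After op 14 (write(13)): arr=[3 15 9 13 21] head=0 tail=4 count=4
After op 15 (write(16)): arr=[3 15 9 13 16] head=0 tail=0 count=5
After op 16 (write(18)): arr=[18 15 9 13 16] head=1 tail=1 count=5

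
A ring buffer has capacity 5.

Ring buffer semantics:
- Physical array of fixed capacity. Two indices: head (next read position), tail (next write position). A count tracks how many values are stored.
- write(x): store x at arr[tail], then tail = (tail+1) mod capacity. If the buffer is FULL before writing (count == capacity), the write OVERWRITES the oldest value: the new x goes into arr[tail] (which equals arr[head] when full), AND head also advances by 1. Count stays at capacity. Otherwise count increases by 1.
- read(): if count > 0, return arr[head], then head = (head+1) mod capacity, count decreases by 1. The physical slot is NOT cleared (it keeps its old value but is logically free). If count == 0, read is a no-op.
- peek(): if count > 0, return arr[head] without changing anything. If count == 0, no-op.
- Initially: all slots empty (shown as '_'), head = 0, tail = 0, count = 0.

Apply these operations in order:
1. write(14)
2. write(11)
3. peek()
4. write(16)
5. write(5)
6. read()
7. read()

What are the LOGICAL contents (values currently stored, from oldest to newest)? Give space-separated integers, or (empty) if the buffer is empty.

Answer: 16 5

Derivation:
After op 1 (write(14)): arr=[14 _ _ _ _] head=0 tail=1 count=1
After op 2 (write(11)): arr=[14 11 _ _ _] head=0 tail=2 count=2
After op 3 (peek()): arr=[14 11 _ _ _] head=0 tail=2 count=2
After op 4 (write(16)): arr=[14 11 16 _ _] head=0 tail=3 count=3
After op 5 (write(5)): arr=[14 11 16 5 _] head=0 tail=4 count=4
After op 6 (read()): arr=[14 11 16 5 _] head=1 tail=4 count=3
After op 7 (read()): arr=[14 11 16 5 _] head=2 tail=4 count=2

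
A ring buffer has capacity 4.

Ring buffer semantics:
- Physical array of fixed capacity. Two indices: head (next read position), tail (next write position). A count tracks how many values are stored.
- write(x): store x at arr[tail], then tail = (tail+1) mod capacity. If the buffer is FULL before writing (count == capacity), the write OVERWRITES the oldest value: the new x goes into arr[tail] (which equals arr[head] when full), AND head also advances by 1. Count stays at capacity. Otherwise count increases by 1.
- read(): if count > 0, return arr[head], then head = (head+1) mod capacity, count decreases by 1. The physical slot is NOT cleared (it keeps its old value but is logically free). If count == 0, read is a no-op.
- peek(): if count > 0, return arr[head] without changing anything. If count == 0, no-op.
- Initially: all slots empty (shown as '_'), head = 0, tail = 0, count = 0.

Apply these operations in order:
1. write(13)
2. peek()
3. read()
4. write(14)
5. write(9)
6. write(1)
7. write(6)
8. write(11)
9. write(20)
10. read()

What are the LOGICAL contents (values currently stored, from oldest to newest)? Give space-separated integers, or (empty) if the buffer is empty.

Answer: 6 11 20

Derivation:
After op 1 (write(13)): arr=[13 _ _ _] head=0 tail=1 count=1
After op 2 (peek()): arr=[13 _ _ _] head=0 tail=1 count=1
After op 3 (read()): arr=[13 _ _ _] head=1 tail=1 count=0
After op 4 (write(14)): arr=[13 14 _ _] head=1 tail=2 count=1
After op 5 (write(9)): arr=[13 14 9 _] head=1 tail=3 count=2
After op 6 (write(1)): arr=[13 14 9 1] head=1 tail=0 count=3
After op 7 (write(6)): arr=[6 14 9 1] head=1 tail=1 count=4
After op 8 (write(11)): arr=[6 11 9 1] head=2 tail=2 count=4
After op 9 (write(20)): arr=[6 11 20 1] head=3 tail=3 count=4
After op 10 (read()): arr=[6 11 20 1] head=0 tail=3 count=3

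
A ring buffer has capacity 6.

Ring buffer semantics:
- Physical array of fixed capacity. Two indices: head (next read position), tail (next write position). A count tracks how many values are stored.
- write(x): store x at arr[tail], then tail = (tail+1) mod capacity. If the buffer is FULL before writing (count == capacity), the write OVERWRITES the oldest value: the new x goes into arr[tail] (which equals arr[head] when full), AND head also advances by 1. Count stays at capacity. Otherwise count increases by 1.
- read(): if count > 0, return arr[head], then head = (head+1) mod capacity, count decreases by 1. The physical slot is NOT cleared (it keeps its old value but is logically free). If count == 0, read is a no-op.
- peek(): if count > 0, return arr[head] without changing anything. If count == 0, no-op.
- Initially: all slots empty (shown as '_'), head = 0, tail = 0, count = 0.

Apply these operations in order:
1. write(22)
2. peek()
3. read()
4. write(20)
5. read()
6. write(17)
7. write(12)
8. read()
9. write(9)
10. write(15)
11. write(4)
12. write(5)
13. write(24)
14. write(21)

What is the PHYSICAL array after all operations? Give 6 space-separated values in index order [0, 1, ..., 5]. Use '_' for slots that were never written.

After op 1 (write(22)): arr=[22 _ _ _ _ _] head=0 tail=1 count=1
After op 2 (peek()): arr=[22 _ _ _ _ _] head=0 tail=1 count=1
After op 3 (read()): arr=[22 _ _ _ _ _] head=1 tail=1 count=0
After op 4 (write(20)): arr=[22 20 _ _ _ _] head=1 tail=2 count=1
After op 5 (read()): arr=[22 20 _ _ _ _] head=2 tail=2 count=0
After op 6 (write(17)): arr=[22 20 17 _ _ _] head=2 tail=3 count=1
After op 7 (write(12)): arr=[22 20 17 12 _ _] head=2 tail=4 count=2
After op 8 (read()): arr=[22 20 17 12 _ _] head=3 tail=4 count=1
After op 9 (write(9)): arr=[22 20 17 12 9 _] head=3 tail=5 count=2
After op 10 (write(15)): arr=[22 20 17 12 9 15] head=3 tail=0 count=3
After op 11 (write(4)): arr=[4 20 17 12 9 15] head=3 tail=1 count=4
After op 12 (write(5)): arr=[4 5 17 12 9 15] head=3 tail=2 count=5
After op 13 (write(24)): arr=[4 5 24 12 9 15] head=3 tail=3 count=6
After op 14 (write(21)): arr=[4 5 24 21 9 15] head=4 tail=4 count=6

Answer: 4 5 24 21 9 15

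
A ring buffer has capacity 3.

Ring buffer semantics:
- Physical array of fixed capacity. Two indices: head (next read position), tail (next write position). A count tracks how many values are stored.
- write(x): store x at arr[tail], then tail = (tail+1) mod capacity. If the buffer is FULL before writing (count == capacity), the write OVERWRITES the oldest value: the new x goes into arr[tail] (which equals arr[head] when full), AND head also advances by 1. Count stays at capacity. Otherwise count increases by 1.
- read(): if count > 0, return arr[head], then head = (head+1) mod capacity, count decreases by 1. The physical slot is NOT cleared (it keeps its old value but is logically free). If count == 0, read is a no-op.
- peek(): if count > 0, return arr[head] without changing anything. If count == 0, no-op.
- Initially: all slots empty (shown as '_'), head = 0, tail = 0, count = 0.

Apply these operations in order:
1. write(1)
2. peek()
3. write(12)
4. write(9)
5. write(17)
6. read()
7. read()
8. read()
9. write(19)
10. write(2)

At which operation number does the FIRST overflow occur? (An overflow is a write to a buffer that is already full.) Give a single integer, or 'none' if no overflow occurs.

Answer: 5

Derivation:
After op 1 (write(1)): arr=[1 _ _] head=0 tail=1 count=1
After op 2 (peek()): arr=[1 _ _] head=0 tail=1 count=1
After op 3 (write(12)): arr=[1 12 _] head=0 tail=2 count=2
After op 4 (write(9)): arr=[1 12 9] head=0 tail=0 count=3
After op 5 (write(17)): arr=[17 12 9] head=1 tail=1 count=3
After op 6 (read()): arr=[17 12 9] head=2 tail=1 count=2
After op 7 (read()): arr=[17 12 9] head=0 tail=1 count=1
After op 8 (read()): arr=[17 12 9] head=1 tail=1 count=0
After op 9 (write(19)): arr=[17 19 9] head=1 tail=2 count=1
After op 10 (write(2)): arr=[17 19 2] head=1 tail=0 count=2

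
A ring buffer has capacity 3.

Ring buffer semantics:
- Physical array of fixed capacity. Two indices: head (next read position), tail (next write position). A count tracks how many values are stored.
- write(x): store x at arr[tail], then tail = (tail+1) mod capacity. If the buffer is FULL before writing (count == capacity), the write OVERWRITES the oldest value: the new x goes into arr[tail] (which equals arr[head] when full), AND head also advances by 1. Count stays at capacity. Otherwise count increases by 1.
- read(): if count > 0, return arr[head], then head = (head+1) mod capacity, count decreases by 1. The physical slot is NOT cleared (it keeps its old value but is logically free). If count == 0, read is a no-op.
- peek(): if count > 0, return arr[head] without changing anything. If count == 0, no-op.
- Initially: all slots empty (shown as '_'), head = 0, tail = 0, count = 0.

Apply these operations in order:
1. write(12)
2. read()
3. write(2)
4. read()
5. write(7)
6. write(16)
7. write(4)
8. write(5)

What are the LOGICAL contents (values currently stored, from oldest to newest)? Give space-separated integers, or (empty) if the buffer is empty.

After op 1 (write(12)): arr=[12 _ _] head=0 tail=1 count=1
After op 2 (read()): arr=[12 _ _] head=1 tail=1 count=0
After op 3 (write(2)): arr=[12 2 _] head=1 tail=2 count=1
After op 4 (read()): arr=[12 2 _] head=2 tail=2 count=0
After op 5 (write(7)): arr=[12 2 7] head=2 tail=0 count=1
After op 6 (write(16)): arr=[16 2 7] head=2 tail=1 count=2
After op 7 (write(4)): arr=[16 4 7] head=2 tail=2 count=3
After op 8 (write(5)): arr=[16 4 5] head=0 tail=0 count=3

Answer: 16 4 5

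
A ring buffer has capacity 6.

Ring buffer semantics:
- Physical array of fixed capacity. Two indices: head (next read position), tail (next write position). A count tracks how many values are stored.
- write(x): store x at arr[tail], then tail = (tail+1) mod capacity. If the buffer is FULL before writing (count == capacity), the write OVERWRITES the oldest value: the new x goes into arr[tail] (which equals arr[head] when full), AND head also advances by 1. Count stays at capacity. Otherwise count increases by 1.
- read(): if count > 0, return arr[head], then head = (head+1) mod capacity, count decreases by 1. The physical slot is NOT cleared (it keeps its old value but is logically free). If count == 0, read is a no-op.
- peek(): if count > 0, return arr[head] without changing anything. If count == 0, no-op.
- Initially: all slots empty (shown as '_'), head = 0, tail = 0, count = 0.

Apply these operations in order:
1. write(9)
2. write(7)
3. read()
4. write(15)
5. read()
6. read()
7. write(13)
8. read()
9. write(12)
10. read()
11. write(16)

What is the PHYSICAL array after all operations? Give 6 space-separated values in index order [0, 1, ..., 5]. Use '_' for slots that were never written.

After op 1 (write(9)): arr=[9 _ _ _ _ _] head=0 tail=1 count=1
After op 2 (write(7)): arr=[9 7 _ _ _ _] head=0 tail=2 count=2
After op 3 (read()): arr=[9 7 _ _ _ _] head=1 tail=2 count=1
After op 4 (write(15)): arr=[9 7 15 _ _ _] head=1 tail=3 count=2
After op 5 (read()): arr=[9 7 15 _ _ _] head=2 tail=3 count=1
After op 6 (read()): arr=[9 7 15 _ _ _] head=3 tail=3 count=0
After op 7 (write(13)): arr=[9 7 15 13 _ _] head=3 tail=4 count=1
After op 8 (read()): arr=[9 7 15 13 _ _] head=4 tail=4 count=0
After op 9 (write(12)): arr=[9 7 15 13 12 _] head=4 tail=5 count=1
After op 10 (read()): arr=[9 7 15 13 12 _] head=5 tail=5 count=0
After op 11 (write(16)): arr=[9 7 15 13 12 16] head=5 tail=0 count=1

Answer: 9 7 15 13 12 16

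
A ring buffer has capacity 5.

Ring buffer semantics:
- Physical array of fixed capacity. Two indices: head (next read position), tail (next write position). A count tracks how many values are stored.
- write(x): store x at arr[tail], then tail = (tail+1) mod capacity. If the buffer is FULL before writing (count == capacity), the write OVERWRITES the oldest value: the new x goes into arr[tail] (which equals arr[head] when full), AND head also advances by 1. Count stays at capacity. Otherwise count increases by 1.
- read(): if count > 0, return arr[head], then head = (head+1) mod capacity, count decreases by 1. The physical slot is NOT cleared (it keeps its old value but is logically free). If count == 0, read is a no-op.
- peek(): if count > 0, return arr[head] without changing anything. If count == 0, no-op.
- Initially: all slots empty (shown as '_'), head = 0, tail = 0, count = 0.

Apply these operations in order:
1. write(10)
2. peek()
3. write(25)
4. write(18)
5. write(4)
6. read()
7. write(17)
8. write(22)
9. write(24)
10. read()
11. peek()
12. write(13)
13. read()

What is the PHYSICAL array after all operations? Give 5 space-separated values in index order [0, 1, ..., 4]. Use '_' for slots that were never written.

After op 1 (write(10)): arr=[10 _ _ _ _] head=0 tail=1 count=1
After op 2 (peek()): arr=[10 _ _ _ _] head=0 tail=1 count=1
After op 3 (write(25)): arr=[10 25 _ _ _] head=0 tail=2 count=2
After op 4 (write(18)): arr=[10 25 18 _ _] head=0 tail=3 count=3
After op 5 (write(4)): arr=[10 25 18 4 _] head=0 tail=4 count=4
After op 6 (read()): arr=[10 25 18 4 _] head=1 tail=4 count=3
After op 7 (write(17)): arr=[10 25 18 4 17] head=1 tail=0 count=4
After op 8 (write(22)): arr=[22 25 18 4 17] head=1 tail=1 count=5
After op 9 (write(24)): arr=[22 24 18 4 17] head=2 tail=2 count=5
After op 10 (read()): arr=[22 24 18 4 17] head=3 tail=2 count=4
After op 11 (peek()): arr=[22 24 18 4 17] head=3 tail=2 count=4
After op 12 (write(13)): arr=[22 24 13 4 17] head=3 tail=3 count=5
After op 13 (read()): arr=[22 24 13 4 17] head=4 tail=3 count=4

Answer: 22 24 13 4 17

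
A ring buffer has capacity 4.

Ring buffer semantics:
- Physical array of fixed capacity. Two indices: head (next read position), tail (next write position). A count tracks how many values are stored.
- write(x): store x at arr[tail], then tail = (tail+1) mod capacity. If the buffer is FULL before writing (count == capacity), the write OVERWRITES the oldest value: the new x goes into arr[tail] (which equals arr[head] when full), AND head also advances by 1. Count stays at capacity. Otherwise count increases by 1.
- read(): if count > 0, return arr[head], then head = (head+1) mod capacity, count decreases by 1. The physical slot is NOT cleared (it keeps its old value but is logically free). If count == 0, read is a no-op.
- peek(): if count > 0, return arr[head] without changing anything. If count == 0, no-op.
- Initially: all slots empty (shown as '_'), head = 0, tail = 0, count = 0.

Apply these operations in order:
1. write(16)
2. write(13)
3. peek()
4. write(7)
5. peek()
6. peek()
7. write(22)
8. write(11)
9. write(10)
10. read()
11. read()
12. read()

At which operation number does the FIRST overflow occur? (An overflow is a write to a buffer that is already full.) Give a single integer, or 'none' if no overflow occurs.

Answer: 8

Derivation:
After op 1 (write(16)): arr=[16 _ _ _] head=0 tail=1 count=1
After op 2 (write(13)): arr=[16 13 _ _] head=0 tail=2 count=2
After op 3 (peek()): arr=[16 13 _ _] head=0 tail=2 count=2
After op 4 (write(7)): arr=[16 13 7 _] head=0 tail=3 count=3
After op 5 (peek()): arr=[16 13 7 _] head=0 tail=3 count=3
After op 6 (peek()): arr=[16 13 7 _] head=0 tail=3 count=3
After op 7 (write(22)): arr=[16 13 7 22] head=0 tail=0 count=4
After op 8 (write(11)): arr=[11 13 7 22] head=1 tail=1 count=4
After op 9 (write(10)): arr=[11 10 7 22] head=2 tail=2 count=4
After op 10 (read()): arr=[11 10 7 22] head=3 tail=2 count=3
After op 11 (read()): arr=[11 10 7 22] head=0 tail=2 count=2
After op 12 (read()): arr=[11 10 7 22] head=1 tail=2 count=1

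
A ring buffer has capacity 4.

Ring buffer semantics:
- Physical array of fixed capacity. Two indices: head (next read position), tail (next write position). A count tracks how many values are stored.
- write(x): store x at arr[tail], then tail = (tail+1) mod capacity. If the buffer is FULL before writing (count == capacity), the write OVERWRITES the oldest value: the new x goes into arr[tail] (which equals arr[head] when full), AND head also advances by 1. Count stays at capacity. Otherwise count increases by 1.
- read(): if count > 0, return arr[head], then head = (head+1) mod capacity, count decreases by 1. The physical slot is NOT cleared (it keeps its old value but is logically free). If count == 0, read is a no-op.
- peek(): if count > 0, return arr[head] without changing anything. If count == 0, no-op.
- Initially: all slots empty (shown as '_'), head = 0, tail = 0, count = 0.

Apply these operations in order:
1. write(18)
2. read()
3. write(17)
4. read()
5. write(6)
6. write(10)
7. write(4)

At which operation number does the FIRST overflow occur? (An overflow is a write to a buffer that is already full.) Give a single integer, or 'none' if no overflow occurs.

After op 1 (write(18)): arr=[18 _ _ _] head=0 tail=1 count=1
After op 2 (read()): arr=[18 _ _ _] head=1 tail=1 count=0
After op 3 (write(17)): arr=[18 17 _ _] head=1 tail=2 count=1
After op 4 (read()): arr=[18 17 _ _] head=2 tail=2 count=0
After op 5 (write(6)): arr=[18 17 6 _] head=2 tail=3 count=1
After op 6 (write(10)): arr=[18 17 6 10] head=2 tail=0 count=2
After op 7 (write(4)): arr=[4 17 6 10] head=2 tail=1 count=3

Answer: none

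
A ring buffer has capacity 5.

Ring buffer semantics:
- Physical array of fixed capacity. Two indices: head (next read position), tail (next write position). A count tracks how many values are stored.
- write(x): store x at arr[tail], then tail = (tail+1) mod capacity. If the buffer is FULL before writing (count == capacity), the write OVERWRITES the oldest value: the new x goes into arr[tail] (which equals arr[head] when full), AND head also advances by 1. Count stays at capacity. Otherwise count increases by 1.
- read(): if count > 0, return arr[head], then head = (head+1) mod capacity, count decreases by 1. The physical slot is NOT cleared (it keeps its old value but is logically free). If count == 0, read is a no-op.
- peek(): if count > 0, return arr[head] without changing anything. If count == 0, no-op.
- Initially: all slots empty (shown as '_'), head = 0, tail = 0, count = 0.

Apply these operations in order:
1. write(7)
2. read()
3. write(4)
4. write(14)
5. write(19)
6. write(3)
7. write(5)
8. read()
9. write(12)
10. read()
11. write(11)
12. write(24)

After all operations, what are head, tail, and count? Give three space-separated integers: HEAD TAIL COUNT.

After op 1 (write(7)): arr=[7 _ _ _ _] head=0 tail=1 count=1
After op 2 (read()): arr=[7 _ _ _ _] head=1 tail=1 count=0
After op 3 (write(4)): arr=[7 4 _ _ _] head=1 tail=2 count=1
After op 4 (write(14)): arr=[7 4 14 _ _] head=1 tail=3 count=2
After op 5 (write(19)): arr=[7 4 14 19 _] head=1 tail=4 count=3
After op 6 (write(3)): arr=[7 4 14 19 3] head=1 tail=0 count=4
After op 7 (write(5)): arr=[5 4 14 19 3] head=1 tail=1 count=5
After op 8 (read()): arr=[5 4 14 19 3] head=2 tail=1 count=4
After op 9 (write(12)): arr=[5 12 14 19 3] head=2 tail=2 count=5
After op 10 (read()): arr=[5 12 14 19 3] head=3 tail=2 count=4
After op 11 (write(11)): arr=[5 12 11 19 3] head=3 tail=3 count=5
After op 12 (write(24)): arr=[5 12 11 24 3] head=4 tail=4 count=5

Answer: 4 4 5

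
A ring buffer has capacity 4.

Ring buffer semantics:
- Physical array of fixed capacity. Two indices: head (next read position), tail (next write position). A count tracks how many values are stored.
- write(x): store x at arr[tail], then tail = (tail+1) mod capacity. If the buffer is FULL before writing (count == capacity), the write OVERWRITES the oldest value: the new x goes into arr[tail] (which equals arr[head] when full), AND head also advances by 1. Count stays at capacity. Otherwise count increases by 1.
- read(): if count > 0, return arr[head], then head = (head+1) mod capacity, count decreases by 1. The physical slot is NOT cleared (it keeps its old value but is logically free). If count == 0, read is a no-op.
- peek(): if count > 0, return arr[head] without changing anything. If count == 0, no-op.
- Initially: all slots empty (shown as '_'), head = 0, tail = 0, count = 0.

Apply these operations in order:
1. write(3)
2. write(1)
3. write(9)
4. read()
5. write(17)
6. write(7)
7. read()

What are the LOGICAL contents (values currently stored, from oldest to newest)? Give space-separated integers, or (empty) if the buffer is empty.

Answer: 9 17 7

Derivation:
After op 1 (write(3)): arr=[3 _ _ _] head=0 tail=1 count=1
After op 2 (write(1)): arr=[3 1 _ _] head=0 tail=2 count=2
After op 3 (write(9)): arr=[3 1 9 _] head=0 tail=3 count=3
After op 4 (read()): arr=[3 1 9 _] head=1 tail=3 count=2
After op 5 (write(17)): arr=[3 1 9 17] head=1 tail=0 count=3
After op 6 (write(7)): arr=[7 1 9 17] head=1 tail=1 count=4
After op 7 (read()): arr=[7 1 9 17] head=2 tail=1 count=3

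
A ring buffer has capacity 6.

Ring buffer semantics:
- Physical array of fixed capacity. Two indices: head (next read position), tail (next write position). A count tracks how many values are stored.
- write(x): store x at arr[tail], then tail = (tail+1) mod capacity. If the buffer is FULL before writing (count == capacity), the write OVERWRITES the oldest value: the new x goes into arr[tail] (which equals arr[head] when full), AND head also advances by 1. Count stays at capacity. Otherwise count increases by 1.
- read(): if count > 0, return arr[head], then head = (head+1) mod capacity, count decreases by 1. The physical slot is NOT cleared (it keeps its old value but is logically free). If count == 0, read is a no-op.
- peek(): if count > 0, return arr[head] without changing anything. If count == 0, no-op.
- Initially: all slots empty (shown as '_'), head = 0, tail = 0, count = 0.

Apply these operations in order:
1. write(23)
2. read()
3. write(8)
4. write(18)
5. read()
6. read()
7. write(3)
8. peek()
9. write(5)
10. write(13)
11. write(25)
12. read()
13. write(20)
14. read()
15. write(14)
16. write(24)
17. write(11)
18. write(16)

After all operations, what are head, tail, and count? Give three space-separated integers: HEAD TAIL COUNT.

Answer: 0 0 6

Derivation:
After op 1 (write(23)): arr=[23 _ _ _ _ _] head=0 tail=1 count=1
After op 2 (read()): arr=[23 _ _ _ _ _] head=1 tail=1 count=0
After op 3 (write(8)): arr=[23 8 _ _ _ _] head=1 tail=2 count=1
After op 4 (write(18)): arr=[23 8 18 _ _ _] head=1 tail=3 count=2
After op 5 (read()): arr=[23 8 18 _ _ _] head=2 tail=3 count=1
After op 6 (read()): arr=[23 8 18 _ _ _] head=3 tail=3 count=0
After op 7 (write(3)): arr=[23 8 18 3 _ _] head=3 tail=4 count=1
After op 8 (peek()): arr=[23 8 18 3 _ _] head=3 tail=4 count=1
After op 9 (write(5)): arr=[23 8 18 3 5 _] head=3 tail=5 count=2
After op 10 (write(13)): arr=[23 8 18 3 5 13] head=3 tail=0 count=3
After op 11 (write(25)): arr=[25 8 18 3 5 13] head=3 tail=1 count=4
After op 12 (read()): arr=[25 8 18 3 5 13] head=4 tail=1 count=3
After op 13 (write(20)): arr=[25 20 18 3 5 13] head=4 tail=2 count=4
After op 14 (read()): arr=[25 20 18 3 5 13] head=5 tail=2 count=3
After op 15 (write(14)): arr=[25 20 14 3 5 13] head=5 tail=3 count=4
After op 16 (write(24)): arr=[25 20 14 24 5 13] head=5 tail=4 count=5
After op 17 (write(11)): arr=[25 20 14 24 11 13] head=5 tail=5 count=6
After op 18 (write(16)): arr=[25 20 14 24 11 16] head=0 tail=0 count=6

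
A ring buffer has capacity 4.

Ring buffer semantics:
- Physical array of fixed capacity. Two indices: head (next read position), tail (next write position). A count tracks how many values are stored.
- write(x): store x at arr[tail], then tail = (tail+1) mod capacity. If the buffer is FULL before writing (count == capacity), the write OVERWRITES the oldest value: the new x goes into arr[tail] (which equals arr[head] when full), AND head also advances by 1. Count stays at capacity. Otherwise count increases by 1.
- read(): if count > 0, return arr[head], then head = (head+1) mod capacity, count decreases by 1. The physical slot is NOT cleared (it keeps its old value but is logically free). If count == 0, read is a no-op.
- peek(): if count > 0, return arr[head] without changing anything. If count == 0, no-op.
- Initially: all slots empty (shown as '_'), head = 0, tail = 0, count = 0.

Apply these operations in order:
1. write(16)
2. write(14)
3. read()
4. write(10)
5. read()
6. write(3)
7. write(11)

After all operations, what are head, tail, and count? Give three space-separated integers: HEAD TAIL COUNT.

Answer: 2 1 3

Derivation:
After op 1 (write(16)): arr=[16 _ _ _] head=0 tail=1 count=1
After op 2 (write(14)): arr=[16 14 _ _] head=0 tail=2 count=2
After op 3 (read()): arr=[16 14 _ _] head=1 tail=2 count=1
After op 4 (write(10)): arr=[16 14 10 _] head=1 tail=3 count=2
After op 5 (read()): arr=[16 14 10 _] head=2 tail=3 count=1
After op 6 (write(3)): arr=[16 14 10 3] head=2 tail=0 count=2
After op 7 (write(11)): arr=[11 14 10 3] head=2 tail=1 count=3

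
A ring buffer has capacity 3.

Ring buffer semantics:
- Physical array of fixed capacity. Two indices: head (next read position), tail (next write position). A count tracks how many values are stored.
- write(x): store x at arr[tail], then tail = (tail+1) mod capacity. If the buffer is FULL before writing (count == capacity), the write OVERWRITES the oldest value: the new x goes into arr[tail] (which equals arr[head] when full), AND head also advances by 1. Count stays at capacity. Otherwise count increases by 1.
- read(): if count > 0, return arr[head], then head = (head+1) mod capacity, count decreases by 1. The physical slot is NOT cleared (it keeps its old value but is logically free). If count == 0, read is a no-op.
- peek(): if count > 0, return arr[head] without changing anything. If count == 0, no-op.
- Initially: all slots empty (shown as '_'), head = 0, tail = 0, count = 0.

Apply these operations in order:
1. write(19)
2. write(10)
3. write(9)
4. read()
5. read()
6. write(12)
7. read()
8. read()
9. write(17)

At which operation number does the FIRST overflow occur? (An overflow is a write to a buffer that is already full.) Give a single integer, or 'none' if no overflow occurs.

After op 1 (write(19)): arr=[19 _ _] head=0 tail=1 count=1
After op 2 (write(10)): arr=[19 10 _] head=0 tail=2 count=2
After op 3 (write(9)): arr=[19 10 9] head=0 tail=0 count=3
After op 4 (read()): arr=[19 10 9] head=1 tail=0 count=2
After op 5 (read()): arr=[19 10 9] head=2 tail=0 count=1
After op 6 (write(12)): arr=[12 10 9] head=2 tail=1 count=2
After op 7 (read()): arr=[12 10 9] head=0 tail=1 count=1
After op 8 (read()): arr=[12 10 9] head=1 tail=1 count=0
After op 9 (write(17)): arr=[12 17 9] head=1 tail=2 count=1

Answer: none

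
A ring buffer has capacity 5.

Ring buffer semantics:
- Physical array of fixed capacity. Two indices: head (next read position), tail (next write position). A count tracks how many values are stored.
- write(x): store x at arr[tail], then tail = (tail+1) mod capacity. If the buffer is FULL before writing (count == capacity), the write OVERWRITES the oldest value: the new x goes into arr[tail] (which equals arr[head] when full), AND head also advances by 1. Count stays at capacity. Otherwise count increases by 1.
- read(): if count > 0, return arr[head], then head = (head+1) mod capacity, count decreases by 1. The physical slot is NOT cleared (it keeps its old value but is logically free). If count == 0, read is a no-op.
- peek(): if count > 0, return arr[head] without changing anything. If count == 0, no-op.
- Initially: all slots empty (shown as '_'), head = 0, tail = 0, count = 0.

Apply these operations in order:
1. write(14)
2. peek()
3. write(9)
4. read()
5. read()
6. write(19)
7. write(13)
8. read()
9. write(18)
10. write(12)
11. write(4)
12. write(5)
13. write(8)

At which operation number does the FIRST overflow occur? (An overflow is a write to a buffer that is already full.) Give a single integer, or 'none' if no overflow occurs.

After op 1 (write(14)): arr=[14 _ _ _ _] head=0 tail=1 count=1
After op 2 (peek()): arr=[14 _ _ _ _] head=0 tail=1 count=1
After op 3 (write(9)): arr=[14 9 _ _ _] head=0 tail=2 count=2
After op 4 (read()): arr=[14 9 _ _ _] head=1 tail=2 count=1
After op 5 (read()): arr=[14 9 _ _ _] head=2 tail=2 count=0
After op 6 (write(19)): arr=[14 9 19 _ _] head=2 tail=3 count=1
After op 7 (write(13)): arr=[14 9 19 13 _] head=2 tail=4 count=2
After op 8 (read()): arr=[14 9 19 13 _] head=3 tail=4 count=1
After op 9 (write(18)): arr=[14 9 19 13 18] head=3 tail=0 count=2
After op 10 (write(12)): arr=[12 9 19 13 18] head=3 tail=1 count=3
After op 11 (write(4)): arr=[12 4 19 13 18] head=3 tail=2 count=4
After op 12 (write(5)): arr=[12 4 5 13 18] head=3 tail=3 count=5
After op 13 (write(8)): arr=[12 4 5 8 18] head=4 tail=4 count=5

Answer: 13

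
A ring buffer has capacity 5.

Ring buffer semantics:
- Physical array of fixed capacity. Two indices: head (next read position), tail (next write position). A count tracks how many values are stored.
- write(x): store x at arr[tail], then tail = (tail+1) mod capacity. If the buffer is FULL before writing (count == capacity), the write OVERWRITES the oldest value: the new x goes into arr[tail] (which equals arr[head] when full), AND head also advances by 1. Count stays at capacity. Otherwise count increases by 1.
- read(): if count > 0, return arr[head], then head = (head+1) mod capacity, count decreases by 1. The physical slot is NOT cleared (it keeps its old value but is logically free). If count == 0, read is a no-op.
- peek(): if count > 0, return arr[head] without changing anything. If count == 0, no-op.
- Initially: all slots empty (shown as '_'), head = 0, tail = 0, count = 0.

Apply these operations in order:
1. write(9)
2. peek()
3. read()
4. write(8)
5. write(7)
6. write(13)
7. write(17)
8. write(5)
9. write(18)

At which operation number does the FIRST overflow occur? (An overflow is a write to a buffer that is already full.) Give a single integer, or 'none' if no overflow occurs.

After op 1 (write(9)): arr=[9 _ _ _ _] head=0 tail=1 count=1
After op 2 (peek()): arr=[9 _ _ _ _] head=0 tail=1 count=1
After op 3 (read()): arr=[9 _ _ _ _] head=1 tail=1 count=0
After op 4 (write(8)): arr=[9 8 _ _ _] head=1 tail=2 count=1
After op 5 (write(7)): arr=[9 8 7 _ _] head=1 tail=3 count=2
After op 6 (write(13)): arr=[9 8 7 13 _] head=1 tail=4 count=3
After op 7 (write(17)): arr=[9 8 7 13 17] head=1 tail=0 count=4
After op 8 (write(5)): arr=[5 8 7 13 17] head=1 tail=1 count=5
After op 9 (write(18)): arr=[5 18 7 13 17] head=2 tail=2 count=5

Answer: 9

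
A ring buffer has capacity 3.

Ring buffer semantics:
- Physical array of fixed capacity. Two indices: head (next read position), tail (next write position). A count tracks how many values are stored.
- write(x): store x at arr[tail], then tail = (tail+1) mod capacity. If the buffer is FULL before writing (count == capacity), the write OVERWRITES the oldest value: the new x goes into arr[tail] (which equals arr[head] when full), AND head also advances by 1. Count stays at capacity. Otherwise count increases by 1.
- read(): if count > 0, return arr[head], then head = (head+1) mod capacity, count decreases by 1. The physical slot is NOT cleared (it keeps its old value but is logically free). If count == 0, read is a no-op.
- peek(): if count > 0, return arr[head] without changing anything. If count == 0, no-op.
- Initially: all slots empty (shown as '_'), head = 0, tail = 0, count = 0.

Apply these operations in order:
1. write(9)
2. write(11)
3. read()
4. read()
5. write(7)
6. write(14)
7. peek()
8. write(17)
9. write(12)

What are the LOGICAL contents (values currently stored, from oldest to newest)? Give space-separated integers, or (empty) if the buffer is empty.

Answer: 14 17 12

Derivation:
After op 1 (write(9)): arr=[9 _ _] head=0 tail=1 count=1
After op 2 (write(11)): arr=[9 11 _] head=0 tail=2 count=2
After op 3 (read()): arr=[9 11 _] head=1 tail=2 count=1
After op 4 (read()): arr=[9 11 _] head=2 tail=2 count=0
After op 5 (write(7)): arr=[9 11 7] head=2 tail=0 count=1
After op 6 (write(14)): arr=[14 11 7] head=2 tail=1 count=2
After op 7 (peek()): arr=[14 11 7] head=2 tail=1 count=2
After op 8 (write(17)): arr=[14 17 7] head=2 tail=2 count=3
After op 9 (write(12)): arr=[14 17 12] head=0 tail=0 count=3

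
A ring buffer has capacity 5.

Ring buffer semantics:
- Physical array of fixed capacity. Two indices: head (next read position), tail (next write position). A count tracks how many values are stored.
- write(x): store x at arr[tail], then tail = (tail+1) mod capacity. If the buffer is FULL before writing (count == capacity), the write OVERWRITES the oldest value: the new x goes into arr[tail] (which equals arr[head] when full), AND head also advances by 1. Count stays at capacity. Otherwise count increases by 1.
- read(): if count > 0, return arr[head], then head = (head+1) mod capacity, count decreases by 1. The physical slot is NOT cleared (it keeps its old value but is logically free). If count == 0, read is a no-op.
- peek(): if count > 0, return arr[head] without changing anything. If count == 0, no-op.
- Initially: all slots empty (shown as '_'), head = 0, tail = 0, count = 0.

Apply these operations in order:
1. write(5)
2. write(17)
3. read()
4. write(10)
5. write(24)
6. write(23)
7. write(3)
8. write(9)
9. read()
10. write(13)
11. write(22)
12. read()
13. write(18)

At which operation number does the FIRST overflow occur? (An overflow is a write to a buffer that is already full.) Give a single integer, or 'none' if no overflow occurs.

Answer: 8

Derivation:
After op 1 (write(5)): arr=[5 _ _ _ _] head=0 tail=1 count=1
After op 2 (write(17)): arr=[5 17 _ _ _] head=0 tail=2 count=2
After op 3 (read()): arr=[5 17 _ _ _] head=1 tail=2 count=1
After op 4 (write(10)): arr=[5 17 10 _ _] head=1 tail=3 count=2
After op 5 (write(24)): arr=[5 17 10 24 _] head=1 tail=4 count=3
After op 6 (write(23)): arr=[5 17 10 24 23] head=1 tail=0 count=4
After op 7 (write(3)): arr=[3 17 10 24 23] head=1 tail=1 count=5
After op 8 (write(9)): arr=[3 9 10 24 23] head=2 tail=2 count=5
After op 9 (read()): arr=[3 9 10 24 23] head=3 tail=2 count=4
After op 10 (write(13)): arr=[3 9 13 24 23] head=3 tail=3 count=5
After op 11 (write(22)): arr=[3 9 13 22 23] head=4 tail=4 count=5
After op 12 (read()): arr=[3 9 13 22 23] head=0 tail=4 count=4
After op 13 (write(18)): arr=[3 9 13 22 18] head=0 tail=0 count=5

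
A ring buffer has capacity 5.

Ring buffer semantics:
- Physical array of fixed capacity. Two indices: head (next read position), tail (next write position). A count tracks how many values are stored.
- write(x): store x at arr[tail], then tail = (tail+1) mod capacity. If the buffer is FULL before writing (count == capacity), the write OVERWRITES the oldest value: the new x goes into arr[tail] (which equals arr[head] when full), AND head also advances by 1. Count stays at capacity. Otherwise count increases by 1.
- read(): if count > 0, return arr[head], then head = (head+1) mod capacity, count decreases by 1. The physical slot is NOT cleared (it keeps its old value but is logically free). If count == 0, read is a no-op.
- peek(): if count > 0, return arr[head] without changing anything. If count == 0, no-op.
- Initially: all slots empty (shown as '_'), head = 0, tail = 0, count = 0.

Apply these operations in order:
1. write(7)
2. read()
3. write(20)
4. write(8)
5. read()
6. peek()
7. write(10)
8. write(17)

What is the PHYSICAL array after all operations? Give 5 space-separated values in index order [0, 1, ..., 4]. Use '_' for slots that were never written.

After op 1 (write(7)): arr=[7 _ _ _ _] head=0 tail=1 count=1
After op 2 (read()): arr=[7 _ _ _ _] head=1 tail=1 count=0
After op 3 (write(20)): arr=[7 20 _ _ _] head=1 tail=2 count=1
After op 4 (write(8)): arr=[7 20 8 _ _] head=1 tail=3 count=2
After op 5 (read()): arr=[7 20 8 _ _] head=2 tail=3 count=1
After op 6 (peek()): arr=[7 20 8 _ _] head=2 tail=3 count=1
After op 7 (write(10)): arr=[7 20 8 10 _] head=2 tail=4 count=2
After op 8 (write(17)): arr=[7 20 8 10 17] head=2 tail=0 count=3

Answer: 7 20 8 10 17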